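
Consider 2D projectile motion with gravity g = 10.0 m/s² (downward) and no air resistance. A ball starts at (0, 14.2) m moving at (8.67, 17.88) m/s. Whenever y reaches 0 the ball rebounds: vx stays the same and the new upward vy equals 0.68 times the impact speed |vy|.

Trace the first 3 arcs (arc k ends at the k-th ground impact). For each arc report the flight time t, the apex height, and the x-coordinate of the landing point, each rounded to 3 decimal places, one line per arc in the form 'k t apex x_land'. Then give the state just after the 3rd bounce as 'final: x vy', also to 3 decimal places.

1 4.245 30.185 36.804
2 3.342 13.957 65.776
3 2.272 6.454 85.476
final: 85.476 7.726

Arc 1: start y=14.200, vy=17.880 → t=4.245, apex=30.185, x_land=36.804, impact vy=-24.570
  bounce: vy ← 0.68·24.570 = 16.708
Arc 2: start y=0.000, vy=16.708 → t=3.342, apex=13.957, x_land=65.776, impact vy=-16.708
  bounce: vy ← 0.68·16.708 = 11.361
Arc 3: start y=0.000, vy=11.361 → t=2.272, apex=6.454, x_land=85.476, impact vy=-11.361
  bounce: vy ← 0.68·11.361 = 7.726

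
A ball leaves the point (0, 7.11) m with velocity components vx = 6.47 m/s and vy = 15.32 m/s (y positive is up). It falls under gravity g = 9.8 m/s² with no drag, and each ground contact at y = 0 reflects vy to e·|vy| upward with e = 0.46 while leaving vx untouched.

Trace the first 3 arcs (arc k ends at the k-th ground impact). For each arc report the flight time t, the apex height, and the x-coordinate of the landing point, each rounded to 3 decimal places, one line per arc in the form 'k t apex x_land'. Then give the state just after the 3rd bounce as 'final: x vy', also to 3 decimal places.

1 3.537 19.085 22.883
2 1.816 4.038 34.630
3 0.835 0.855 40.034
final: 40.034 1.883

Arc 1: start y=7.110, vy=15.320 → t=3.537, apex=19.085, x_land=22.883, impact vy=-19.341
  bounce: vy ← 0.46·19.341 = 8.897
Arc 2: start y=0.000, vy=8.897 → t=1.816, apex=4.038, x_land=34.630, impact vy=-8.897
  bounce: vy ← 0.46·8.897 = 4.092
Arc 3: start y=0.000, vy=4.092 → t=0.835, apex=0.855, x_land=40.034, impact vy=-4.092
  bounce: vy ← 0.46·4.092 = 1.883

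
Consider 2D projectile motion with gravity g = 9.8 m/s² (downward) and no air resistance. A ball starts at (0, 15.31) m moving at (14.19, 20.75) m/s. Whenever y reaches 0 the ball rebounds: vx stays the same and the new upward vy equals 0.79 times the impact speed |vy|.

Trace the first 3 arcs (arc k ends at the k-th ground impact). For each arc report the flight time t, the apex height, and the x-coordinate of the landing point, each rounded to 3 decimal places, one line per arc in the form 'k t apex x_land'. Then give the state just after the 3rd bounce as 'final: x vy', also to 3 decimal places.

1 4.876 37.277 69.184
2 4.358 23.265 131.023
3 3.443 14.520 179.876
final: 179.876 13.327

Arc 1: start y=15.310, vy=20.750 → t=4.876, apex=37.277, x_land=69.184, impact vy=-27.030
  bounce: vy ← 0.79·27.030 = 21.354
Arc 2: start y=0.000, vy=21.354 → t=4.358, apex=23.265, x_land=131.023, impact vy=-21.354
  bounce: vy ← 0.79·21.354 = 16.870
Arc 3: start y=0.000, vy=16.870 → t=3.443, apex=14.520, x_land=179.876, impact vy=-16.870
  bounce: vy ← 0.79·16.870 = 13.327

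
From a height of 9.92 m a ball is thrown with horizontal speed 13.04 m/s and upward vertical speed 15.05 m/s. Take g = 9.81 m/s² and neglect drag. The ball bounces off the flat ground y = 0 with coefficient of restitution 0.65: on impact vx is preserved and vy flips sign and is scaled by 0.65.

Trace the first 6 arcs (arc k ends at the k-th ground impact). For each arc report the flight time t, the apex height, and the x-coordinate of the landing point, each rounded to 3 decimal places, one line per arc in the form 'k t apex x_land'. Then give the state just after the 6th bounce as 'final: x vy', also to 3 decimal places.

Arc 1: start y=9.920, vy=15.050 → t=3.626, apex=21.464, x_land=47.284, impact vy=-20.522
  bounce: vy ← 0.65·20.522 = 13.339
Arc 2: start y=0.000, vy=13.339 → t=2.719, apex=9.069, x_land=82.746, impact vy=-13.339
  bounce: vy ← 0.65·13.339 = 8.670
Arc 3: start y=0.000, vy=8.670 → t=1.768, apex=3.832, x_land=105.796, impact vy=-8.670
  bounce: vy ← 0.65·8.670 = 5.636
Arc 4: start y=0.000, vy=5.636 → t=1.149, apex=1.619, x_land=120.778, impact vy=-5.636
  bounce: vy ← 0.65·5.636 = 3.663
Arc 5: start y=0.000, vy=3.663 → t=0.747, apex=0.684, x_land=130.517, impact vy=-3.663
  bounce: vy ← 0.65·3.663 = 2.381
Arc 6: start y=0.000, vy=2.381 → t=0.485, apex=0.289, x_land=136.847, impact vy=-2.381
  bounce: vy ← 0.65·2.381 = 1.548

1 3.626 21.464 47.284
2 2.719 9.069 82.746
3 1.768 3.832 105.796
4 1.149 1.619 120.778
5 0.747 0.684 130.517
6 0.485 0.289 136.847
final: 136.847 1.548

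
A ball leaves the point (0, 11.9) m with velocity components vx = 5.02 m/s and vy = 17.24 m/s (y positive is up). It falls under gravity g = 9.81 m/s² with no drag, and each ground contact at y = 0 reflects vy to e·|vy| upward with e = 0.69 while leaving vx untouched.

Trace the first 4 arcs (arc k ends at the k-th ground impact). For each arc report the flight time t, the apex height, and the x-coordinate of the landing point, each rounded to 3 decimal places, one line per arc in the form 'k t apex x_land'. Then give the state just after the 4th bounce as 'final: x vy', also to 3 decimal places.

1 4.106 27.049 20.611
2 3.241 12.878 36.879
3 2.236 6.131 48.104
4 1.543 2.919 55.849
final: 55.849 5.222

Arc 1: start y=11.900, vy=17.240 → t=4.106, apex=27.049, x_land=20.611, impact vy=-23.037
  bounce: vy ← 0.69·23.037 = 15.895
Arc 2: start y=0.000, vy=15.895 → t=3.241, apex=12.878, x_land=36.879, impact vy=-15.895
  bounce: vy ← 0.69·15.895 = 10.968
Arc 3: start y=0.000, vy=10.968 → t=2.236, apex=6.131, x_land=48.104, impact vy=-10.968
  bounce: vy ← 0.69·10.968 = 7.568
Arc 4: start y=0.000, vy=7.568 → t=1.543, apex=2.919, x_land=55.849, impact vy=-7.568
  bounce: vy ← 0.69·7.568 = 5.222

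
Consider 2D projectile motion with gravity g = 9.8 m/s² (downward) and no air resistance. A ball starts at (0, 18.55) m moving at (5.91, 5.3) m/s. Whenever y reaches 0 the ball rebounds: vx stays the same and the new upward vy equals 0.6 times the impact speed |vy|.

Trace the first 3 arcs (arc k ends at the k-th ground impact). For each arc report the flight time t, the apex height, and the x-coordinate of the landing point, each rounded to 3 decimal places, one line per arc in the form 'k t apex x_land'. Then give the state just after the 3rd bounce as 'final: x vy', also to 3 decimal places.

Arc 1: start y=18.550, vy=5.300 → t=2.560, apex=19.983, x_land=15.131, impact vy=-19.791
  bounce: vy ← 0.6·19.791 = 11.874
Arc 2: start y=0.000, vy=11.874 → t=2.423, apex=7.194, x_land=29.453, impact vy=-11.874
  bounce: vy ← 0.6·11.874 = 7.125
Arc 3: start y=0.000, vy=7.125 → t=1.454, apex=2.590, x_land=38.046, impact vy=-7.125
  bounce: vy ← 0.6·7.125 = 4.275

1 2.560 19.983 15.131
2 2.423 7.194 29.453
3 1.454 2.590 38.046
final: 38.046 4.275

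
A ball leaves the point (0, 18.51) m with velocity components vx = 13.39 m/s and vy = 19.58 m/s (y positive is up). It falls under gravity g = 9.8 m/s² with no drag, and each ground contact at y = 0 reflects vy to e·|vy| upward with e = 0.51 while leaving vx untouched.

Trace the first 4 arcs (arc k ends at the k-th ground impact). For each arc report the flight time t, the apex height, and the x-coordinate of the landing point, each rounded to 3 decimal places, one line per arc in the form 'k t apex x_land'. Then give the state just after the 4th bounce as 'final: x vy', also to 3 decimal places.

Arc 1: start y=18.510, vy=19.580 → t=4.785, apex=38.070, x_land=64.075, impact vy=-27.316
  bounce: vy ← 0.51·27.316 = 13.931
Arc 2: start y=0.000, vy=13.931 → t=2.843, apex=9.902, x_land=102.145, impact vy=-13.931
  bounce: vy ← 0.51·13.931 = 7.105
Arc 3: start y=0.000, vy=7.105 → t=1.450, apex=2.576, x_land=121.560, impact vy=-7.105
  bounce: vy ← 0.51·7.105 = 3.624
Arc 4: start y=0.000, vy=3.624 → t=0.739, apex=0.670, x_land=131.462, impact vy=-3.624
  bounce: vy ← 0.51·3.624 = 1.848

1 4.785 38.070 64.075
2 2.843 9.902 102.145
3 1.450 2.576 121.560
4 0.739 0.670 131.462
final: 131.462 1.848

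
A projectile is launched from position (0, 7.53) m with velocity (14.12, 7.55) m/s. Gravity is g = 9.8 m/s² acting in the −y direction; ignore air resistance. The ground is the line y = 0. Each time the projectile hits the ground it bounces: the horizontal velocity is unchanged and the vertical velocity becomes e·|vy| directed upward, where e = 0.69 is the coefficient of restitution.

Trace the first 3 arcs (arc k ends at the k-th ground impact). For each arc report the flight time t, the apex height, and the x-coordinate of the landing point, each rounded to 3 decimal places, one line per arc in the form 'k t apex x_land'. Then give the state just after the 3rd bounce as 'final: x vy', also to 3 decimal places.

Arc 1: start y=7.530, vy=7.550 → t=2.230, apex=10.438, x_land=31.487, impact vy=-14.304
  bounce: vy ← 0.69·14.304 = 9.869
Arc 2: start y=0.000, vy=9.869 → t=2.014, apex=4.970, x_land=59.927, impact vy=-9.869
  bounce: vy ← 0.69·9.869 = 6.810
Arc 3: start y=0.000, vy=6.810 → t=1.390, apex=2.366, x_land=79.551, impact vy=-6.810
  bounce: vy ← 0.69·6.810 = 4.699

1 2.230 10.438 31.487
2 2.014 4.970 59.927
3 1.390 2.366 79.551
final: 79.551 4.699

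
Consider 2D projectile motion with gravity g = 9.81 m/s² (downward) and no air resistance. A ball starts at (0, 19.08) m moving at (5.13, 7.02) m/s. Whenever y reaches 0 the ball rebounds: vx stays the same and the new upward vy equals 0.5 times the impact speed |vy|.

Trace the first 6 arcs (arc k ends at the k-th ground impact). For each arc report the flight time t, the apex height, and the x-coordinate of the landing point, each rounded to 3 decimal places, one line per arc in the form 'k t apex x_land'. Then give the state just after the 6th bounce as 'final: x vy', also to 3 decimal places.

Arc 1: start y=19.080, vy=7.020 → t=2.814, apex=21.592, x_land=14.434, impact vy=-20.582
  bounce: vy ← 0.5·20.582 = 10.291
Arc 2: start y=0.000, vy=10.291 → t=2.098, apex=5.398, x_land=25.197, impact vy=-10.291
  bounce: vy ← 0.5·10.291 = 5.146
Arc 3: start y=0.000, vy=5.146 → t=1.049, apex=1.349, x_land=30.579, impact vy=-5.146
  bounce: vy ← 0.5·5.146 = 2.573
Arc 4: start y=0.000, vy=2.573 → t=0.525, apex=0.337, x_land=33.270, impact vy=-2.573
  bounce: vy ← 0.5·2.573 = 1.286
Arc 5: start y=0.000, vy=1.286 → t=0.262, apex=0.084, x_land=34.615, impact vy=-1.286
  bounce: vy ← 0.5·1.286 = 0.643
Arc 6: start y=0.000, vy=0.643 → t=0.131, apex=0.021, x_land=35.288, impact vy=-0.643
  bounce: vy ← 0.5·0.643 = 0.322

1 2.814 21.592 14.434
2 2.098 5.398 25.197
3 1.049 1.349 30.579
4 0.525 0.337 33.270
5 0.262 0.084 34.615
6 0.131 0.021 35.288
final: 35.288 0.322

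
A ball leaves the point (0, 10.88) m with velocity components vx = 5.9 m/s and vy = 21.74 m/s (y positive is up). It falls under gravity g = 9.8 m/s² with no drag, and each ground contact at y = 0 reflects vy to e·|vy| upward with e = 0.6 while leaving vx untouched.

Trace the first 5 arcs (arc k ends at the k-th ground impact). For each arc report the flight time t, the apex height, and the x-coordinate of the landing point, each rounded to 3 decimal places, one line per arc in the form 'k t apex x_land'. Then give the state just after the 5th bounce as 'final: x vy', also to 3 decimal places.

1 4.891 34.994 28.855
2 3.207 12.598 47.776
3 1.924 4.535 59.128
4 1.154 1.633 65.939
5 0.693 0.588 70.026
final: 70.026 2.036

Arc 1: start y=10.880, vy=21.740 → t=4.891, apex=34.994, x_land=28.855, impact vy=-26.189
  bounce: vy ← 0.6·26.189 = 15.714
Arc 2: start y=0.000, vy=15.714 → t=3.207, apex=12.598, x_land=47.776, impact vy=-15.714
  bounce: vy ← 0.6·15.714 = 9.428
Arc 3: start y=0.000, vy=9.428 → t=1.924, apex=4.535, x_land=59.128, impact vy=-9.428
  bounce: vy ← 0.6·9.428 = 5.657
Arc 4: start y=0.000, vy=5.657 → t=1.154, apex=1.633, x_land=65.939, impact vy=-5.657
  bounce: vy ← 0.6·5.657 = 3.394
Arc 5: start y=0.000, vy=3.394 → t=0.693, apex=0.588, x_land=70.026, impact vy=-3.394
  bounce: vy ← 0.6·3.394 = 2.036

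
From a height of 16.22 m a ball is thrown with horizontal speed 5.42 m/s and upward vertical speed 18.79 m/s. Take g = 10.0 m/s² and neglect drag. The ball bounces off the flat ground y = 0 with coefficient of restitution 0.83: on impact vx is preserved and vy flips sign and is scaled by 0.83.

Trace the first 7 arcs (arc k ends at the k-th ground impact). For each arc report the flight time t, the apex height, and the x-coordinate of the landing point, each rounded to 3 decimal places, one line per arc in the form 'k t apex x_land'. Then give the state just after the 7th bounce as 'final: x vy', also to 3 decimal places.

1 4.482 33.873 24.291
2 4.321 23.335 47.709
3 3.586 16.076 67.146
4 2.977 11.075 83.279
5 2.471 7.629 96.669
6 2.051 5.256 107.783
7 1.702 3.621 117.008
final: 117.008 7.063

Arc 1: start y=16.220, vy=18.790 → t=4.482, apex=33.873, x_land=24.291, impact vy=-26.028
  bounce: vy ← 0.83·26.028 = 21.603
Arc 2: start y=0.000, vy=21.603 → t=4.321, apex=23.335, x_land=47.709, impact vy=-21.603
  bounce: vy ← 0.83·21.603 = 17.931
Arc 3: start y=0.000, vy=17.931 → t=3.586, apex=16.076, x_land=67.146, impact vy=-17.931
  bounce: vy ← 0.83·17.931 = 14.883
Arc 4: start y=0.000, vy=14.883 → t=2.977, apex=11.075, x_land=83.279, impact vy=-14.883
  bounce: vy ← 0.83·14.883 = 12.353
Arc 5: start y=0.000, vy=12.353 → t=2.471, apex=7.629, x_land=96.669, impact vy=-12.353
  bounce: vy ← 0.83·12.353 = 10.253
Arc 6: start y=0.000, vy=10.253 → t=2.051, apex=5.256, x_land=107.783, impact vy=-10.253
  bounce: vy ← 0.83·10.253 = 8.510
Arc 7: start y=0.000, vy=8.510 → t=1.702, apex=3.621, x_land=117.008, impact vy=-8.510
  bounce: vy ← 0.83·8.510 = 7.063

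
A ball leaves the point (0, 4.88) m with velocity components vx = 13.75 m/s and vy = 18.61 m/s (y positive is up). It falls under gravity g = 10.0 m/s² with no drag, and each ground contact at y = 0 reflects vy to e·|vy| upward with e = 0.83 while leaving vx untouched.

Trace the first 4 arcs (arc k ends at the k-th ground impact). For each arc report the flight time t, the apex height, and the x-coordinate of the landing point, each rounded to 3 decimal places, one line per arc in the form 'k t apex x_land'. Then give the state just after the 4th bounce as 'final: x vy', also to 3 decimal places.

1 3.968 22.197 54.560
2 3.498 15.291 102.651
3 2.903 10.534 142.567
4 2.409 7.257 175.697
final: 175.697 9.999

Arc 1: start y=4.880, vy=18.610 → t=3.968, apex=22.197, x_land=54.560, impact vy=-21.070
  bounce: vy ← 0.83·21.070 = 17.488
Arc 2: start y=0.000, vy=17.488 → t=3.498, apex=15.291, x_land=102.651, impact vy=-17.488
  bounce: vy ← 0.83·17.488 = 14.515
Arc 3: start y=0.000, vy=14.515 → t=2.903, apex=10.534, x_land=142.567, impact vy=-14.515
  bounce: vy ← 0.83·14.515 = 12.047
Arc 4: start y=0.000, vy=12.047 → t=2.409, apex=7.257, x_land=175.697, impact vy=-12.047
  bounce: vy ← 0.83·12.047 = 9.999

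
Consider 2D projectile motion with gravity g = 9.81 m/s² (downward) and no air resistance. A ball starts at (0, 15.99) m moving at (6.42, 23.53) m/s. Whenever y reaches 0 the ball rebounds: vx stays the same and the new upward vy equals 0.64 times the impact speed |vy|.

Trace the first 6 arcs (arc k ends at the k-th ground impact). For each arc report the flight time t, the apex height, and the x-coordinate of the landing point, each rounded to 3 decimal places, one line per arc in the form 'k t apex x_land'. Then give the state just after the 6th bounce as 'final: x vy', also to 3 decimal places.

Arc 1: start y=15.990, vy=23.530 → t=5.401, apex=44.209, x_land=34.673, impact vy=-29.451
  bounce: vy ← 0.64·29.451 = 18.849
Arc 2: start y=0.000, vy=18.849 → t=3.843, apex=18.108, x_land=59.344, impact vy=-18.849
  bounce: vy ← 0.64·18.849 = 12.063
Arc 3: start y=0.000, vy=12.063 → t=2.459, apex=7.417, x_land=75.133, impact vy=-12.063
  bounce: vy ← 0.64·12.063 = 7.721
Arc 4: start y=0.000, vy=7.721 → t=1.574, apex=3.038, x_land=85.238, impact vy=-7.721
  bounce: vy ← 0.64·7.721 = 4.941
Arc 5: start y=0.000, vy=4.941 → t=1.007, apex=1.244, x_land=91.705, impact vy=-4.941
  bounce: vy ← 0.64·4.941 = 3.162
Arc 6: start y=0.000, vy=3.162 → t=0.645, apex=0.510, x_land=95.844, impact vy=-3.162
  bounce: vy ← 0.64·3.162 = 2.024

1 5.401 44.209 34.673
2 3.843 18.108 59.344
3 2.459 7.417 75.133
4 1.574 3.038 85.238
5 1.007 1.244 91.705
6 0.645 0.510 95.844
final: 95.844 2.024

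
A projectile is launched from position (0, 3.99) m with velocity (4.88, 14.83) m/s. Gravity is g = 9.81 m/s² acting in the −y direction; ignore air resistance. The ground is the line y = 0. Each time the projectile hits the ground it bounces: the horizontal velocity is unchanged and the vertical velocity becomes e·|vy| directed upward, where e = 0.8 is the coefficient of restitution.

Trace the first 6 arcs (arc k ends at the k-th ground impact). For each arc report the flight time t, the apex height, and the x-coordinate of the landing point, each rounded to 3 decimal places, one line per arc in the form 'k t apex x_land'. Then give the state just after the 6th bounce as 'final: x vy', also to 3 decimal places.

Arc 1: start y=3.990, vy=14.830 → t=3.272, apex=15.199, x_land=15.968, impact vy=-17.269
  bounce: vy ← 0.8·17.269 = 13.815
Arc 2: start y=0.000, vy=13.815 → t=2.817, apex=9.728, x_land=29.712, impact vy=-13.815
  bounce: vy ← 0.8·13.815 = 11.052
Arc 3: start y=0.000, vy=11.052 → t=2.253, apex=6.226, x_land=40.708, impact vy=-11.052
  bounce: vy ← 0.8·11.052 = 8.842
Arc 4: start y=0.000, vy=8.842 → t=1.803, apex=3.984, x_land=49.505, impact vy=-8.842
  bounce: vy ← 0.8·8.842 = 7.073
Arc 5: start y=0.000, vy=7.073 → t=1.442, apex=2.550, x_land=56.542, impact vy=-7.073
  bounce: vy ← 0.8·7.073 = 5.659
Arc 6: start y=0.000, vy=5.659 → t=1.154, apex=1.632, x_land=62.172, impact vy=-5.659
  bounce: vy ← 0.8·5.659 = 4.527

1 3.272 15.199 15.968
2 2.817 9.728 29.712
3 2.253 6.226 40.708
4 1.803 3.984 49.505
5 1.442 2.550 56.542
6 1.154 1.632 62.172
final: 62.172 4.527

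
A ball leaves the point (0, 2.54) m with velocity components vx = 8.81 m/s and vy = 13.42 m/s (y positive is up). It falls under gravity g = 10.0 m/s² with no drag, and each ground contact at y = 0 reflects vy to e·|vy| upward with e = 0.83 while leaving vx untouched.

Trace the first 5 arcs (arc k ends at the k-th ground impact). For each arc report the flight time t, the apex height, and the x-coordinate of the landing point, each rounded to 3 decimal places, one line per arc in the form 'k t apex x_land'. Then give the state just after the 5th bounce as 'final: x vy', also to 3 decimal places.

Arc 1: start y=2.540, vy=13.420 → t=2.862, apex=11.545, x_land=25.210, impact vy=-15.195
  bounce: vy ← 0.83·15.195 = 12.612
Arc 2: start y=0.000, vy=12.612 → t=2.522, apex=7.953, x_land=47.433, impact vy=-12.612
  bounce: vy ← 0.83·12.612 = 10.468
Arc 3: start y=0.000, vy=10.468 → t=2.094, apex=5.479, x_land=65.877, impact vy=-10.468
  bounce: vy ← 0.83·10.468 = 8.688
Arc 4: start y=0.000, vy=8.688 → t=1.738, apex=3.774, x_land=81.186, impact vy=-8.688
  bounce: vy ← 0.83·8.688 = 7.211
Arc 5: start y=0.000, vy=7.211 → t=1.442, apex=2.600, x_land=93.893, impact vy=-7.211
  bounce: vy ← 0.83·7.211 = 5.985

1 2.862 11.545 25.210
2 2.522 7.953 47.433
3 2.094 5.479 65.877
4 1.738 3.774 81.186
5 1.442 2.600 93.893
final: 93.893 5.985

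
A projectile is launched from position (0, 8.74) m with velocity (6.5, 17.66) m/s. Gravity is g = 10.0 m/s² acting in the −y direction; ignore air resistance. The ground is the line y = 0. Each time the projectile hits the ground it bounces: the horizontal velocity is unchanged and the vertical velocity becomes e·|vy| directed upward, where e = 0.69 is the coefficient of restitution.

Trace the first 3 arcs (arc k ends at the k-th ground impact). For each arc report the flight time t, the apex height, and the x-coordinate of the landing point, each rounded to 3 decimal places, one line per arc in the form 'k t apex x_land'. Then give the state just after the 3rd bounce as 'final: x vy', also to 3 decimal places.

Arc 1: start y=8.740, vy=17.660 → t=3.972, apex=24.334, x_land=25.818, impact vy=-22.061
  bounce: vy ← 0.69·22.061 = 15.222
Arc 2: start y=0.000, vy=15.222 → t=3.044, apex=11.585, x_land=45.607, impact vy=-15.222
  bounce: vy ← 0.69·15.222 = 10.503
Arc 3: start y=0.000, vy=10.503 → t=2.101, apex=5.516, x_land=59.261, impact vy=-10.503
  bounce: vy ← 0.69·10.503 = 7.247

1 3.972 24.334 25.818
2 3.044 11.585 45.607
3 2.101 5.516 59.261
final: 59.261 7.247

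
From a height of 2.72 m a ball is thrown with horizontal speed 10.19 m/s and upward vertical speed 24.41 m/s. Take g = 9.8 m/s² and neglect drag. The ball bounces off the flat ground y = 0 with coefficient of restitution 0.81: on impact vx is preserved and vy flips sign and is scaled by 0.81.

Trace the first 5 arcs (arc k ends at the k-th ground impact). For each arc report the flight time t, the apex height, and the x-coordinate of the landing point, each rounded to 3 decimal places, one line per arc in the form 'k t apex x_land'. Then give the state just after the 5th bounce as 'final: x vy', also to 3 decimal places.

Arc 1: start y=2.720, vy=24.410 → t=5.091, apex=33.120, x_land=51.874, impact vy=-25.479
  bounce: vy ← 0.81·25.479 = 20.638
Arc 2: start y=0.000, vy=20.638 → t=4.212, apex=21.730, x_land=94.792, impact vy=-20.638
  bounce: vy ← 0.81·20.638 = 16.717
Arc 3: start y=0.000, vy=16.717 → t=3.412, apex=14.257, x_land=129.555, impact vy=-16.717
  bounce: vy ← 0.81·16.717 = 13.540
Arc 4: start y=0.000, vy=13.540 → t=2.763, apex=9.354, x_land=157.714, impact vy=-13.540
  bounce: vy ← 0.81·13.540 = 10.968
Arc 5: start y=0.000, vy=10.968 → t=2.238, apex=6.137, x_land=180.522, impact vy=-10.968
  bounce: vy ← 0.81·10.968 = 8.884

1 5.091 33.120 51.874
2 4.212 21.730 94.792
3 3.412 14.257 129.555
4 2.763 9.354 157.714
5 2.238 6.137 180.522
final: 180.522 8.884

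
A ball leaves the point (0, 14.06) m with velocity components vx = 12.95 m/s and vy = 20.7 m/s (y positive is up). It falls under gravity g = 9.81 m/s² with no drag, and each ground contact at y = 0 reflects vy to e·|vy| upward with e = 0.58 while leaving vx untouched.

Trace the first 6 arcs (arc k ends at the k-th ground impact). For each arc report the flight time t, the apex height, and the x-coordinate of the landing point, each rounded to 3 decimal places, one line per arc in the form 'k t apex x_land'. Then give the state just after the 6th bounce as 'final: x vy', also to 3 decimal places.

1 4.815 35.899 62.360
2 3.138 12.077 103.000
3 1.820 4.063 126.571
4 1.056 1.367 140.242
5 0.612 0.460 148.172
6 0.355 0.155 152.771
final: 152.771 1.010

Arc 1: start y=14.060, vy=20.700 → t=4.815, apex=35.899, x_land=62.360, impact vy=-26.540
  bounce: vy ← 0.58·26.540 = 15.393
Arc 2: start y=0.000, vy=15.393 → t=3.138, apex=12.077, x_land=103.000, impact vy=-15.393
  bounce: vy ← 0.58·15.393 = 8.928
Arc 3: start y=0.000, vy=8.928 → t=1.820, apex=4.063, x_land=126.571, impact vy=-8.928
  bounce: vy ← 0.58·8.928 = 5.178
Arc 4: start y=0.000, vy=5.178 → t=1.056, apex=1.367, x_land=140.242, impact vy=-5.178
  bounce: vy ← 0.58·5.178 = 3.003
Arc 5: start y=0.000, vy=3.003 → t=0.612, apex=0.460, x_land=148.172, impact vy=-3.003
  bounce: vy ← 0.58·3.003 = 1.742
Arc 6: start y=0.000, vy=1.742 → t=0.355, apex=0.155, x_land=152.771, impact vy=-1.742
  bounce: vy ← 0.58·1.742 = 1.010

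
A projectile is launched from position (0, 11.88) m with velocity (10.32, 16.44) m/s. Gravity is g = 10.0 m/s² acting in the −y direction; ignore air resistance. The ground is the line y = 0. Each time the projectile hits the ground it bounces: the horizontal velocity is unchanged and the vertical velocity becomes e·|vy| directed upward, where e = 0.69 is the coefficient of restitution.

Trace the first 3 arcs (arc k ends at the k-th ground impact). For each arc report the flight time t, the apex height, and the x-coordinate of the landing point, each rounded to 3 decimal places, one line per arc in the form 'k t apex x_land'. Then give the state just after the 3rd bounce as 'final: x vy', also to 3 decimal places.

1 3.898 25.394 40.223
2 3.110 12.090 72.318
3 2.146 5.756 94.464
final: 94.464 7.403

Arc 1: start y=11.880, vy=16.440 → t=3.898, apex=25.394, x_land=40.223, impact vy=-22.536
  bounce: vy ← 0.69·22.536 = 15.550
Arc 2: start y=0.000, vy=15.550 → t=3.110, apex=12.090, x_land=72.318, impact vy=-15.550
  bounce: vy ← 0.69·15.550 = 10.729
Arc 3: start y=0.000, vy=10.729 → t=2.146, apex=5.756, x_land=94.464, impact vy=-10.729
  bounce: vy ← 0.69·10.729 = 7.403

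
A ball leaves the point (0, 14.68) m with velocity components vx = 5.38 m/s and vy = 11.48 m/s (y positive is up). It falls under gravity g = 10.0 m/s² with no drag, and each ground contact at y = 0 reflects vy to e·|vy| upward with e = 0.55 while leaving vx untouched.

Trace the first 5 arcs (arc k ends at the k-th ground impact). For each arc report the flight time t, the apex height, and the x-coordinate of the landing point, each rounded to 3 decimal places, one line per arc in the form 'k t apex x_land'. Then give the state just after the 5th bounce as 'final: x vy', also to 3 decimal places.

Arc 1: start y=14.680, vy=11.480 → t=3.210, apex=21.270, x_land=17.272, impact vy=-20.625
  bounce: vy ← 0.55·20.625 = 11.344
Arc 2: start y=0.000, vy=11.344 → t=2.269, apex=6.434, x_land=29.478, impact vy=-11.344
  bounce: vy ← 0.55·11.344 = 6.239
Arc 3: start y=0.000, vy=6.239 → t=1.248, apex=1.946, x_land=36.192, impact vy=-6.239
  bounce: vy ← 0.55·6.239 = 3.431
Arc 4: start y=0.000, vy=3.431 → t=0.686, apex=0.589, x_land=39.884, impact vy=-3.431
  bounce: vy ← 0.55·3.431 = 1.887
Arc 5: start y=0.000, vy=1.887 → t=0.377, apex=0.178, x_land=41.915, impact vy=-1.887
  bounce: vy ← 0.55·1.887 = 1.038

1 3.210 21.270 17.272
2 2.269 6.434 29.478
3 1.248 1.946 36.192
4 0.686 0.589 39.884
5 0.377 0.178 41.915
final: 41.915 1.038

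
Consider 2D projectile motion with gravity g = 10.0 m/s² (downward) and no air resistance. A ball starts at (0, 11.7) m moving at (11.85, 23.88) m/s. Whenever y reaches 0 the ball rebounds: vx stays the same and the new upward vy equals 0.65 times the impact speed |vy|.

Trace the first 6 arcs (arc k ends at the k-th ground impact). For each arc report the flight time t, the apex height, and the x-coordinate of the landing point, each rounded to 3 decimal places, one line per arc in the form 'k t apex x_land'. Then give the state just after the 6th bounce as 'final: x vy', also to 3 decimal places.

1 5.224 40.213 61.904
2 3.687 16.990 105.591
3 2.396 7.178 133.988
4 1.558 3.033 152.446
5 1.012 1.281 164.444
6 0.658 0.541 172.242
final: 172.242 2.139

Arc 1: start y=11.700, vy=23.880 → t=5.224, apex=40.213, x_land=61.904, impact vy=-28.359
  bounce: vy ← 0.65·28.359 = 18.434
Arc 2: start y=0.000, vy=18.434 → t=3.687, apex=16.990, x_land=105.591, impact vy=-18.434
  bounce: vy ← 0.65·18.434 = 11.982
Arc 3: start y=0.000, vy=11.982 → t=2.396, apex=7.178, x_land=133.988, impact vy=-11.982
  bounce: vy ← 0.65·11.982 = 7.788
Arc 4: start y=0.000, vy=7.788 → t=1.558, apex=3.033, x_land=152.446, impact vy=-7.788
  bounce: vy ← 0.65·7.788 = 5.062
Arc 5: start y=0.000, vy=5.062 → t=1.012, apex=1.281, x_land=164.444, impact vy=-5.062
  bounce: vy ← 0.65·5.062 = 3.291
Arc 6: start y=0.000, vy=3.291 → t=0.658, apex=0.541, x_land=172.242, impact vy=-3.291
  bounce: vy ← 0.65·3.291 = 2.139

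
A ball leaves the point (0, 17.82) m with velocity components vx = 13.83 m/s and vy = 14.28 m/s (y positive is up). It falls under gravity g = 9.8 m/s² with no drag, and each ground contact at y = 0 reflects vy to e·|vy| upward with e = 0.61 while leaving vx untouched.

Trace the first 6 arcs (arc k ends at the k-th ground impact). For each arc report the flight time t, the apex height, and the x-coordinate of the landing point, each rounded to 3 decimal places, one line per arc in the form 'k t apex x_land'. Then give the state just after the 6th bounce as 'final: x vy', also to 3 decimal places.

Arc 1: start y=17.820, vy=14.280 → t=3.857, apex=28.224, x_land=53.344, impact vy=-23.520
  bounce: vy ← 0.61·23.520 = 14.347
Arc 2: start y=0.000, vy=14.347 → t=2.928, apex=10.502, x_land=93.839, impact vy=-14.347
  bounce: vy ← 0.61·14.347 = 8.752
Arc 3: start y=0.000, vy=8.752 → t=1.786, apex=3.908, x_land=118.540, impact vy=-8.752
  bounce: vy ← 0.61·8.752 = 5.339
Arc 4: start y=0.000, vy=5.339 → t=1.090, apex=1.454, x_land=133.608, impact vy=-5.339
  bounce: vy ← 0.61·5.339 = 3.257
Arc 5: start y=0.000, vy=3.257 → t=0.665, apex=0.541, x_land=142.799, impact vy=-3.257
  bounce: vy ← 0.61·3.257 = 1.986
Arc 6: start y=0.000, vy=1.986 → t=0.405, apex=0.201, x_land=148.406, impact vy=-1.986
  bounce: vy ← 0.61·1.986 = 1.212

1 3.857 28.224 53.344
2 2.928 10.502 93.839
3 1.786 3.908 118.540
4 1.090 1.454 133.608
5 0.665 0.541 142.799
6 0.405 0.201 148.406
final: 148.406 1.212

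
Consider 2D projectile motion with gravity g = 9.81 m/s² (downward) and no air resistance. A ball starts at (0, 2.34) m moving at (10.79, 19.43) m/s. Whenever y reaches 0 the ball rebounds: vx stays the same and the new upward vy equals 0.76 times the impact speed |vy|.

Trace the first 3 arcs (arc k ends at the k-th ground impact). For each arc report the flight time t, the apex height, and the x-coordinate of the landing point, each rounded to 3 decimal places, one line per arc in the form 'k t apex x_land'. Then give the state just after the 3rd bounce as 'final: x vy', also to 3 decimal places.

Arc 1: start y=2.340, vy=19.430 → t=4.078, apex=21.582, x_land=44.004, impact vy=-20.578
  bounce: vy ← 0.76·20.578 = 15.639
Arc 2: start y=0.000, vy=15.639 → t=3.188, apex=12.466, x_land=78.407, impact vy=-15.639
  bounce: vy ← 0.76·15.639 = 11.886
Arc 3: start y=0.000, vy=11.886 → t=2.423, apex=7.200, x_land=104.553, impact vy=-11.886
  bounce: vy ← 0.76·11.886 = 9.033

1 4.078 21.582 44.004
2 3.188 12.466 78.407
3 2.423 7.200 104.553
final: 104.553 9.033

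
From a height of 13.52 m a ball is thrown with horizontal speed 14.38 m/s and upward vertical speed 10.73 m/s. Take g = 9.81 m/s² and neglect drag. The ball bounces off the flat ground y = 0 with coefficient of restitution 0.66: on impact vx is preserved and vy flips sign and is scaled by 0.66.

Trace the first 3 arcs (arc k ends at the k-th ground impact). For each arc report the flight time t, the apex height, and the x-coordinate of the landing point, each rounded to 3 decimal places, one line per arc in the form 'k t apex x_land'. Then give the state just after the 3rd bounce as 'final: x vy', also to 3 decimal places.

Arc 1: start y=13.520, vy=10.730 → t=3.082, apex=19.388, x_land=44.318, impact vy=-19.504
  bounce: vy ← 0.66·19.504 = 12.872
Arc 2: start y=0.000, vy=12.872 → t=2.624, apex=8.445, x_land=82.056, impact vy=-12.872
  bounce: vy ← 0.66·12.872 = 8.496
Arc 3: start y=0.000, vy=8.496 → t=1.732, apex=3.679, x_land=106.964, impact vy=-8.496
  bounce: vy ← 0.66·8.496 = 5.607

1 3.082 19.388 44.318
2 2.624 8.445 82.056
3 1.732 3.679 106.964
final: 106.964 5.607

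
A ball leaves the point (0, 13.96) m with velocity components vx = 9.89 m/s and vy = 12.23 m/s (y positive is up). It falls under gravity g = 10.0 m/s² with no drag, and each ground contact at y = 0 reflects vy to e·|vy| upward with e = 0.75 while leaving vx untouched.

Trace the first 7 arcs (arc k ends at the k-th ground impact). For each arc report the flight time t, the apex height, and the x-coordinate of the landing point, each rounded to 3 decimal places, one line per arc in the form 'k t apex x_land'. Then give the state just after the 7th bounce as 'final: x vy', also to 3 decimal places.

Arc 1: start y=13.960, vy=12.230 → t=3.294, apex=21.439, x_land=32.575, impact vy=-20.707
  bounce: vy ← 0.75·20.707 = 15.530
Arc 2: start y=0.000, vy=15.530 → t=3.106, apex=12.059, x_land=63.293, impact vy=-15.530
  bounce: vy ← 0.75·15.530 = 11.648
Arc 3: start y=0.000, vy=11.648 → t=2.330, apex=6.783, x_land=86.332, impact vy=-11.648
  bounce: vy ← 0.75·11.648 = 8.736
Arc 4: start y=0.000, vy=8.736 → t=1.747, apex=3.816, x_land=103.611, impact vy=-8.736
  bounce: vy ← 0.75·8.736 = 6.552
Arc 5: start y=0.000, vy=6.552 → t=1.310, apex=2.146, x_land=116.571, impact vy=-6.552
  bounce: vy ← 0.75·6.552 = 4.914
Arc 6: start y=0.000, vy=4.914 → t=0.983, apex=1.207, x_land=126.290, impact vy=-4.914
  bounce: vy ← 0.75·4.914 = 3.685
Arc 7: start y=0.000, vy=3.685 → t=0.737, apex=0.679, x_land=133.580, impact vy=-3.685
  bounce: vy ← 0.75·3.685 = 2.764

1 3.294 21.439 32.575
2 3.106 12.059 63.293
3 2.330 6.783 86.332
4 1.747 3.816 103.611
5 1.310 2.146 116.571
6 0.983 1.207 126.290
7 0.737 0.679 133.580
final: 133.580 2.764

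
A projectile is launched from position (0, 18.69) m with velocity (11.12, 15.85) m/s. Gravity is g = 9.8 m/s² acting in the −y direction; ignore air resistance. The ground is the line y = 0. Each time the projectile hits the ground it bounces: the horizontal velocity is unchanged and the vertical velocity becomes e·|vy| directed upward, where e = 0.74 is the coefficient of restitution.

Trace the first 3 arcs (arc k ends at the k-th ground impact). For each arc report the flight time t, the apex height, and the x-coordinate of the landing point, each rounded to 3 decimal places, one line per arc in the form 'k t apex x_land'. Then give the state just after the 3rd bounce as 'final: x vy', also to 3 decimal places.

1 4.153 31.507 46.183
2 3.753 17.253 87.915
3 2.777 9.448 118.797
final: 118.797 10.070

Arc 1: start y=18.690, vy=15.850 → t=4.153, apex=31.507, x_land=46.183, impact vy=-24.850
  bounce: vy ← 0.74·24.850 = 18.389
Arc 2: start y=0.000, vy=18.389 → t=3.753, apex=17.253, x_land=87.915, impact vy=-18.389
  bounce: vy ← 0.74·18.389 = 13.608
Arc 3: start y=0.000, vy=13.608 → t=2.777, apex=9.448, x_land=118.797, impact vy=-13.608
  bounce: vy ← 0.74·13.608 = 10.070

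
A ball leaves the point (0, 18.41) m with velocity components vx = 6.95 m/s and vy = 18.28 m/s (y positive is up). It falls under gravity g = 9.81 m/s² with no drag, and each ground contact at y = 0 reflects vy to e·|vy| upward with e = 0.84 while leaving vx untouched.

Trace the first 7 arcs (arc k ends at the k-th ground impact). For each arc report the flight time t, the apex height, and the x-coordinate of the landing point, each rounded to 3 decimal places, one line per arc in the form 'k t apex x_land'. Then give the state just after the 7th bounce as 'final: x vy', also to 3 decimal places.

Arc 1: start y=18.410, vy=18.280 → t=4.551, apex=35.442, x_land=31.633, impact vy=-26.370
  bounce: vy ← 0.84·26.370 = 22.151
Arc 2: start y=0.000, vy=22.151 → t=4.516, apex=25.008, x_land=63.018, impact vy=-22.151
  bounce: vy ← 0.84·22.151 = 18.606
Arc 3: start y=0.000, vy=18.606 → t=3.793, apex=17.645, x_land=89.382, impact vy=-18.606
  bounce: vy ← 0.84·18.606 = 15.629
Arc 4: start y=0.000, vy=15.629 → t=3.186, apex=12.451, x_land=111.528, impact vy=-15.629
  bounce: vy ← 0.84·15.629 = 13.129
Arc 5: start y=0.000, vy=13.129 → t=2.677, apex=8.785, x_land=130.130, impact vy=-13.129
  bounce: vy ← 0.84·13.129 = 11.028
Arc 6: start y=0.000, vy=11.028 → t=2.248, apex=6.199, x_land=145.756, impact vy=-11.028
  bounce: vy ← 0.84·11.028 = 9.264
Arc 7: start y=0.000, vy=9.264 → t=1.889, apex=4.374, x_land=158.882, impact vy=-9.264
  bounce: vy ← 0.84·9.264 = 7.781

1 4.551 35.442 31.633
2 4.516 25.008 63.018
3 3.793 17.645 89.382
4 3.186 12.451 111.528
5 2.677 8.785 130.130
6 2.248 6.199 145.756
7 1.889 4.374 158.882
final: 158.882 7.781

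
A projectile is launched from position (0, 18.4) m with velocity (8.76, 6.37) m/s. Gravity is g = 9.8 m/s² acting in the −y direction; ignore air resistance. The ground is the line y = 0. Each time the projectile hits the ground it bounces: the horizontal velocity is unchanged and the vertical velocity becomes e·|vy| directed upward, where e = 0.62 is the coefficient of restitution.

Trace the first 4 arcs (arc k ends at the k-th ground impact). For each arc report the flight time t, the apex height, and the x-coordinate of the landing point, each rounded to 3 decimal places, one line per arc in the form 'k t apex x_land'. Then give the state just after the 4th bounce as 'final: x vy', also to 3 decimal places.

Arc 1: start y=18.400, vy=6.370 → t=2.694, apex=20.470, x_land=23.599, impact vy=-20.030
  bounce: vy ← 0.62·20.030 = 12.419
Arc 2: start y=0.000, vy=12.419 → t=2.534, apex=7.869, x_land=45.801, impact vy=-12.419
  bounce: vy ← 0.62·12.419 = 7.700
Arc 3: start y=0.000, vy=7.700 → t=1.571, apex=3.025, x_land=59.566, impact vy=-7.700
  bounce: vy ← 0.62·7.700 = 4.774
Arc 4: start y=0.000, vy=4.774 → t=0.974, apex=1.163, x_land=68.100, impact vy=-4.774
  bounce: vy ← 0.62·4.774 = 2.960

1 2.694 20.470 23.599
2 2.534 7.869 45.801
3 1.571 3.025 59.566
4 0.974 1.163 68.100
final: 68.100 2.960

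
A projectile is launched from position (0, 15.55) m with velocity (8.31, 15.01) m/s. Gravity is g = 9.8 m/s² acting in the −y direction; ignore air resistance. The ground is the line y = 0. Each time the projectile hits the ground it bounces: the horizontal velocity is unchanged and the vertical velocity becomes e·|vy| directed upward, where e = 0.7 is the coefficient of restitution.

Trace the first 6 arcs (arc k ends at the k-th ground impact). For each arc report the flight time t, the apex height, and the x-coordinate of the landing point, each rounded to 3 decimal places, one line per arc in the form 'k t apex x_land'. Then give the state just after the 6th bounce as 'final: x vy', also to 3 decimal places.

Arc 1: start y=15.550, vy=15.010 → t=3.881, apex=27.045, x_land=32.251, impact vy=-23.023
  bounce: vy ← 0.7·23.023 = 16.116
Arc 2: start y=0.000, vy=16.116 → t=3.289, apex=13.252, x_land=59.583, impact vy=-16.116
  bounce: vy ← 0.7·16.116 = 11.281
Arc 3: start y=0.000, vy=11.281 → t=2.302, apex=6.493, x_land=78.715, impact vy=-11.281
  bounce: vy ← 0.7·11.281 = 7.897
Arc 4: start y=0.000, vy=7.897 → t=1.612, apex=3.182, x_land=92.108, impact vy=-7.897
  bounce: vy ← 0.7·7.897 = 5.528
Arc 5: start y=0.000, vy=5.528 → t=1.128, apex=1.559, x_land=101.483, impact vy=-5.528
  bounce: vy ← 0.7·5.528 = 3.870
Arc 6: start y=0.000, vy=3.870 → t=0.790, apex=0.764, x_land=108.046, impact vy=-3.870
  bounce: vy ← 0.7·3.870 = 2.709

1 3.881 27.045 32.251
2 3.289 13.252 59.583
3 2.302 6.493 78.715
4 1.612 3.182 92.108
5 1.128 1.559 101.483
6 0.790 0.764 108.046
final: 108.046 2.709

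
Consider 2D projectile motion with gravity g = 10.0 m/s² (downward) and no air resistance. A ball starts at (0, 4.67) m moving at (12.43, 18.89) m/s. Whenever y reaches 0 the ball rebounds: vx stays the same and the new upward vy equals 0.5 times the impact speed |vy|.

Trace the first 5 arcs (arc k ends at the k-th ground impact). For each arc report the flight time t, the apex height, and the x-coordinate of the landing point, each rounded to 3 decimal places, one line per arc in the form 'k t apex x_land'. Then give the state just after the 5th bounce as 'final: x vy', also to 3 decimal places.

1 4.011 22.512 49.855
2 2.122 5.628 76.230
3 1.061 1.407 89.417
4 0.530 0.352 96.011
5 0.265 0.088 99.308
final: 99.308 0.663

Arc 1: start y=4.670, vy=18.890 → t=4.011, apex=22.512, x_land=49.855, impact vy=-21.219
  bounce: vy ← 0.5·21.219 = 10.609
Arc 2: start y=0.000, vy=10.609 → t=2.122, apex=5.628, x_land=76.230, impact vy=-10.609
  bounce: vy ← 0.5·10.609 = 5.305
Arc 3: start y=0.000, vy=5.305 → t=1.061, apex=1.407, x_land=89.417, impact vy=-5.305
  bounce: vy ← 0.5·5.305 = 2.652
Arc 4: start y=0.000, vy=2.652 → t=0.530, apex=0.352, x_land=96.011, impact vy=-2.652
  bounce: vy ← 0.5·2.652 = 1.326
Arc 5: start y=0.000, vy=1.326 → t=0.265, apex=0.088, x_land=99.308, impact vy=-1.326
  bounce: vy ← 0.5·1.326 = 0.663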